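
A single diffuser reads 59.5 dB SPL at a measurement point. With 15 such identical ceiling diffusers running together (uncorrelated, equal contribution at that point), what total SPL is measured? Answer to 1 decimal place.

15 equal incoherent sources raise the level by 10·log₁₀(15) = 11.76 dB.
L_total = 59.5 + 11.76 = 71.3 dB SPL.

71.3 dB SPL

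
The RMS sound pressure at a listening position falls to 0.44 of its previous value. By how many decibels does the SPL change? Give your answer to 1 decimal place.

Sound pressure is an amplitude quantity: ΔL = 20·log₁₀(p₂/p₁).
20·log₁₀(0.44) = -7.1 dB.

-7.1 dB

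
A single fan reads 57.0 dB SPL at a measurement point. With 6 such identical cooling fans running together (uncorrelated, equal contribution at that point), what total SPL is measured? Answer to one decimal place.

6 equal incoherent sources raise the level by 10·log₁₀(6) = 7.78 dB.
L_total = 57.0 + 7.78 = 64.8 dB SPL.

64.8 dB SPL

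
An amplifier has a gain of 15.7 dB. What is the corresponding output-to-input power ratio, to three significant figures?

Power ratio = 10^(dB/10).
10^(15.7/10) = 10^(1.570) = 37.2.

37.2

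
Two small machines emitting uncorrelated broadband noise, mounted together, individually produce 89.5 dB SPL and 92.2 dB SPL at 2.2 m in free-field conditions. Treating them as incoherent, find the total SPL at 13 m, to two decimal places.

78.64 dB SPL

Combined at 2.2 m: 10·log₁₀(10^(89.5/10)+10^(92.2/10)) = 94.067 dB SPL.
Then apply −20·log₁₀(13/2.2) = -15.430 dB → 78.64 dB SPL.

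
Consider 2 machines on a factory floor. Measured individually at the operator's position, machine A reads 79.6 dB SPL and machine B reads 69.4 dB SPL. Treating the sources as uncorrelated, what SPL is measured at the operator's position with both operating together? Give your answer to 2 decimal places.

Add the sources as powers (linear), then convert back to dB:
L_total = 10·log₁₀(10^(79.6/10) + 10^(69.4/10)) = 10·log₁₀(99910000) = 80.00 dB SPL.

80.00 dB SPL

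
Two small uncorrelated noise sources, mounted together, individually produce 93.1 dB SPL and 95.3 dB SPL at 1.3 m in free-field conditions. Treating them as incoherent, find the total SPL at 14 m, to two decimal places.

Combined at 1.3 m: 10·log₁₀(10^(93.1/10)+10^(95.3/10)) = 97.348 dB SPL.
Then apply −20·log₁₀(14/1.3) = -20.644 dB → 76.70 dB SPL.

76.70 dB SPL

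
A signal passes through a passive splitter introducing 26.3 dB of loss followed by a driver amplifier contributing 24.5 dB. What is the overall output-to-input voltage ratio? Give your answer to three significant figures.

Net gain = (−26.3) + 24.5 = -1.8 dB.
Voltage ratio = 10^(-1.8/20) = 0.813.

0.813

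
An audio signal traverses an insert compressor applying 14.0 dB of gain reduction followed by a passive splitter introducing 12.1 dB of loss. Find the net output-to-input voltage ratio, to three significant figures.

Net gain = (−14.0) + (−12.1) = -26.1 dB.
Voltage ratio = 10^(-26.1/20) = 0.0495.

0.0495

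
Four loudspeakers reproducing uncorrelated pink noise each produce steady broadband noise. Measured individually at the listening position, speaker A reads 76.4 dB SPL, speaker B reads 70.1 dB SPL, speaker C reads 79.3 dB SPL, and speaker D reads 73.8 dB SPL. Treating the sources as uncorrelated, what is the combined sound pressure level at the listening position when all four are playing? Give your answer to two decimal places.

Uncorrelated sources add in intensity (power), not in dB.
L_total = 10·log₁₀(10^(76.4/10) + 10^(70.1/10) + 10^(79.3/10) + 10^(73.8/10)) = 10·log₁₀(163000000) = 82.12 dB SPL.

82.12 dB SPL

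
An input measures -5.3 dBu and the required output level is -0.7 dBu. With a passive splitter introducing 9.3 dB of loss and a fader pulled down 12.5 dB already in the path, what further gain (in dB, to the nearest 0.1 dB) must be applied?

The required make-up gain is the shortfall in the dB sum.
G = -0.7 − (-5.3) + 9.3 + 12.5 = 26.4 dB.

26.4 dB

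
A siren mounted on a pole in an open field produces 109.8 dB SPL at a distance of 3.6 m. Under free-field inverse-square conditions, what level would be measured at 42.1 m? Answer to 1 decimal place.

Inverse-square spreading gives ΔL = −20·log₁₀(d₂/d₁).
ΔL = −20·log₁₀(42.1/3.6) = -21.36 dB, so L₂ = 109.8 + (-21.36) = 88.4 dB SPL.

88.4 dB SPL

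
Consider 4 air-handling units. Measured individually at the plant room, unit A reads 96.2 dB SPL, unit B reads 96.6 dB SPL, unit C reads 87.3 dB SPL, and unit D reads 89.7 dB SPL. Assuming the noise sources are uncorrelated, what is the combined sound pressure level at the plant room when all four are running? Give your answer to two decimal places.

100.09 dB SPL

Uncorrelated sources add in intensity (power), not in dB.
L_total = 10·log₁₀(10^(96.2/10) + 10^(96.6/10) + 10^(87.3/10) + 10^(89.7/10)) = 10·log₁₀(10210000000) = 100.09 dB SPL.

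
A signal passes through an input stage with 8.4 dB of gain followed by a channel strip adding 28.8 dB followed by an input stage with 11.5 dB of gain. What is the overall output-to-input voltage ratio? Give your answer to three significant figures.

Net gain = 8.4 + 28.8 + 11.5 = 48.7 dB.
Voltage ratio = 10^(48.7/20) = 272.

272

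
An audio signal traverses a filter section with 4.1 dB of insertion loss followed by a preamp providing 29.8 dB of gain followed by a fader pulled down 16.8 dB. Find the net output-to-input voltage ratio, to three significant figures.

2.79

Net gain = (−4.1) + 29.8 + (−16.8) = 8.9 dB.
Voltage ratio = 10^(8.9/20) = 2.79.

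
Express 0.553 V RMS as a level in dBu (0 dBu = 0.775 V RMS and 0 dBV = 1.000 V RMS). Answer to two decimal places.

dBu = 20·log₁₀(V / 0.775 V).
20·log₁₀(0.553/0.775) = -2.93 dBu.

-2.93 dBu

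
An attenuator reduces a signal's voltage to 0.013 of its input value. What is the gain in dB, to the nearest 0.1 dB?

Voltage ratio → dB uses the 20·log₁₀ form:
20·log₁₀(0.013) = -37.7 dB.

-37.7 dB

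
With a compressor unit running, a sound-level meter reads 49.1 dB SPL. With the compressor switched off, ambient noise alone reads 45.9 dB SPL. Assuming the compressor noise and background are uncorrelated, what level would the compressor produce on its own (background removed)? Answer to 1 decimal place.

46.3 dB SPL

Subtract intensities: L_src = 10·log₁₀(10^(L_total/10) − 10^(L_bg/10)).
L_src = 10·log₁₀(10^(49.1/10) − 10^(45.9/10)) = 10·log₁₀(42380) = 46.3 dB SPL.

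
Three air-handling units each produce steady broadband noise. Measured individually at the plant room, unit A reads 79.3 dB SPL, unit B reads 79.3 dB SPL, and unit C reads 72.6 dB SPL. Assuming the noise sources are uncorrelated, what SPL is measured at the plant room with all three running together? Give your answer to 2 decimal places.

82.75 dB SPL

Add the sources as powers (linear), then convert back to dB:
L_total = 10·log₁₀(10^(79.3/10) + 10^(79.3/10) + 10^(72.6/10)) = 10·log₁₀(188400000) = 82.75 dB SPL.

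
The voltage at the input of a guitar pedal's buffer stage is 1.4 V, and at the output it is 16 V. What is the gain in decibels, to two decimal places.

21.16 dB

Voltage is an amplitude quantity, so gain = 20·log₁₀(V_out/V_in).
20·log₁₀(16/1.4) = 20·log₁₀(11.43) = 21.16 dB.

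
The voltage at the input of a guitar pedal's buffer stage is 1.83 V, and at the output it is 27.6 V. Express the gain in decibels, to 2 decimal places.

23.57 dB

Voltage is an amplitude quantity, so gain = 20·log₁₀(V_out/V_in).
20·log₁₀(27.6/1.83) = 20·log₁₀(15.08) = 23.57 dB.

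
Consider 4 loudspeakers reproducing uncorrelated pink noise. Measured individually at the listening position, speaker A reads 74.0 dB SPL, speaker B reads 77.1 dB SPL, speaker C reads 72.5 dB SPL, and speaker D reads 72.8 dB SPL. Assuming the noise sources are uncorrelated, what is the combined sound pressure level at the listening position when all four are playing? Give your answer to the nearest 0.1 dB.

Incoherent sources sum as intensities:
L_total = 10·log₁₀(10^(74.0/10) + 10^(77.1/10) + 10^(72.5/10) + 10^(72.8/10)) = 10·log₁₀(113200000) = 80.5 dB SPL.

80.5 dB SPL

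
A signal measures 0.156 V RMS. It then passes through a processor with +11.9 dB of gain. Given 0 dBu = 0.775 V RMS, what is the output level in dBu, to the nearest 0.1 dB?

Input level: 20·log₁₀(0.156/0.775) = -13.92 dBu.
Output: -13.92 + 11.9 = -2.0 dBu.

-2.0 dBu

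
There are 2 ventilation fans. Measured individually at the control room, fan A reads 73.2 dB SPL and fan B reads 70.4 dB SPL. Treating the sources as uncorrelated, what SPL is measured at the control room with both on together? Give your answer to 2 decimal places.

75.03 dB SPL

Uncorrelated sources add in intensity (power), not in dB.
L_total = 10·log₁₀(10^(73.2/10) + 10^(70.4/10)) = 10·log₁₀(31860000) = 75.03 dB SPL.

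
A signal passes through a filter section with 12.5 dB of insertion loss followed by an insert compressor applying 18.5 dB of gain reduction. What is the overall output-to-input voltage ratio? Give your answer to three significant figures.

Net gain = (−12.5) + (−18.5) = -31.0 dB.
Voltage ratio = 10^(-31.0/20) = 0.0282.

0.0282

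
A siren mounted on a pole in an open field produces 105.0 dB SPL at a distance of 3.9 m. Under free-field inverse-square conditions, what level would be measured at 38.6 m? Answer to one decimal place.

Free-field point source: level drops by 20·log₁₀ of the distance ratio.
ΔL = −20·log₁₀(38.6/3.9) = -19.91 dB, so L₂ = 105.0 + (-19.91) = 85.1 dB SPL.

85.1 dB SPL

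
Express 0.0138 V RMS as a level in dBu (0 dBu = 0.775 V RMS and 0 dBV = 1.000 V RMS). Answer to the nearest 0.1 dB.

-35.0 dBu

dBu = 20·log₁₀(V / 0.775 V).
20·log₁₀(0.0138/0.775) = -35.0 dBu.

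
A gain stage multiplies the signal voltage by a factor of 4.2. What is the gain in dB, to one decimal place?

Voltage ratio → dB uses the 20·log₁₀ form:
20·log₁₀(4.2) = 12.5 dB.

12.5 dB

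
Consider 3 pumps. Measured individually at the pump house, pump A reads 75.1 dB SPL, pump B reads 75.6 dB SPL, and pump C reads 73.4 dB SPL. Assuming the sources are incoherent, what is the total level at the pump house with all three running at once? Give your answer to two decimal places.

Add the sources as powers (linear), then convert back to dB:
L_total = 10·log₁₀(10^(75.1/10) + 10^(75.6/10) + 10^(73.4/10)) = 10·log₁₀(90540000) = 79.57 dB SPL.

79.57 dB SPL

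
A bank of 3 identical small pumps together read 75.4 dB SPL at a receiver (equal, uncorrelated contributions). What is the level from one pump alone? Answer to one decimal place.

3 equal incoherent sources add 10·log₁₀(3) = 4.77 dB over one source.
L_one = 75.4 − 4.77 = 70.6 dB SPL.

70.6 dB SPL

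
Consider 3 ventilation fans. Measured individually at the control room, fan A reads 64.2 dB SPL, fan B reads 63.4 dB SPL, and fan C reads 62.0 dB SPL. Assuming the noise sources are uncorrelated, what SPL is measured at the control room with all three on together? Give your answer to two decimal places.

68.06 dB SPL

Uncorrelated sources add in intensity (power), not in dB.
L_total = 10·log₁₀(10^(64.2/10) + 10^(63.4/10) + 10^(62.0/10)) = 10·log₁₀(6403000) = 68.06 dB SPL.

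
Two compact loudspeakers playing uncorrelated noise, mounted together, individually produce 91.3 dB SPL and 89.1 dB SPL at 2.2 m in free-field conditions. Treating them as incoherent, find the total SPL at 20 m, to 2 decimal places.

74.18 dB SPL

Combined at 2.2 m: 10·log₁₀(10^(91.3/10)+10^(89.1/10)) = 93.348 dB SPL.
Then apply −20·log₁₀(20/2.2) = -19.172 dB → 74.18 dB SPL.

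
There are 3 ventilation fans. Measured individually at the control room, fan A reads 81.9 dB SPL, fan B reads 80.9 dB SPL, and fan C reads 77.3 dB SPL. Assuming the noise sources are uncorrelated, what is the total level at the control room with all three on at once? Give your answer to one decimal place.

85.2 dB SPL

Add the sources as powers (linear), then convert back to dB:
L_total = 10·log₁₀(10^(81.9/10) + 10^(80.9/10) + 10^(77.3/10)) = 10·log₁₀(331600000) = 85.2 dB SPL.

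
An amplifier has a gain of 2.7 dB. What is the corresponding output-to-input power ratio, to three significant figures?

1.86

Power ratio = 10^(dB/10).
10^(2.7/10) = 10^(0.2700) = 1.86.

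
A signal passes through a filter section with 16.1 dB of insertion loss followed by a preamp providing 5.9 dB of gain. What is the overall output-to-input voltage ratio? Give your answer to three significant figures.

0.309

Net gain = (−16.1) + 5.9 = -10.2 dB.
Voltage ratio = 10^(-10.2/20) = 0.309.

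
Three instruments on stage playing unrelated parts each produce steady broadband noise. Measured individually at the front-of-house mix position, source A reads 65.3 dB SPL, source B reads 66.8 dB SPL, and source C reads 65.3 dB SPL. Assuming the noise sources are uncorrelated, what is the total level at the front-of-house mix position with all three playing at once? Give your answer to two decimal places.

70.63 dB SPL

Add the sources as powers (linear), then convert back to dB:
L_total = 10·log₁₀(10^(65.3/10) + 10^(66.8/10) + 10^(65.3/10)) = 10·log₁₀(11560000) = 70.63 dB SPL.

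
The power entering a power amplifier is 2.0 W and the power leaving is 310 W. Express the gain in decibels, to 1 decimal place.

21.9 dB

For a power ratio, dB = 10·log₁₀(P₂/P₁).
10·log₁₀(310/2.0) = 10·log₁₀(155.0) = 21.9 dB.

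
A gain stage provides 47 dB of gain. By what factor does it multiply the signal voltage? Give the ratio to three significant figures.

224

Voltage ratio = 10^(dB/20).
10^(47/20) = 10^(2.350) = 224.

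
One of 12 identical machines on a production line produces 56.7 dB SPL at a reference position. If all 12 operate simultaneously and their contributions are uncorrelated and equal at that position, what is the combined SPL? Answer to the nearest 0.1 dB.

67.5 dB SPL

12 equal incoherent sources raise the level by 10·log₁₀(12) = 10.79 dB.
L_total = 56.7 + 10.79 = 67.5 dB SPL.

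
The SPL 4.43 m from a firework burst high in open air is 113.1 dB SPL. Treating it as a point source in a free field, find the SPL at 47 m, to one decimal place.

For a point source in a free field, ΔL = −20·log₁₀(d₂/d₁).
ΔL = −20·log₁₀(47/4.43) = -20.51 dB, so L₂ = 113.1 + (-20.51) = 92.6 dB SPL.

92.6 dB SPL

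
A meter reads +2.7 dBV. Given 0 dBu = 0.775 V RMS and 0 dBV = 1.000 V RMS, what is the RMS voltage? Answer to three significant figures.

V = 1.000 V × 10^(+2.7/20).
= 1.000 × 1.365 = 1.36 V.

1.36 V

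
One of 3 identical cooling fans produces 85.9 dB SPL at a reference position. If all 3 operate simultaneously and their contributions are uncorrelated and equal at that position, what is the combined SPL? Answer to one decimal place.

3 equal incoherent sources raise the level by 10·log₁₀(3) = 4.77 dB.
L_total = 85.9 + 4.77 = 90.7 dB SPL.

90.7 dB SPL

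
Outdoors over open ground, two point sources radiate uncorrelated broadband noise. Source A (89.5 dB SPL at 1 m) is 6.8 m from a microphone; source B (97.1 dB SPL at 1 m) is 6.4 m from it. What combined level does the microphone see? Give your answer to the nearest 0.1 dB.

81.6 dB SPL

At the listener: L_A = 89.5 − 20·log₁₀(6.8) = 72.85 dB; L_B = 97.1 − 20·log₁₀(6.4) = 80.98 dB.
Combined: 10·log₁₀(10^(72.85/10)+10^(80.98/10)) = 81.6 dB SPL.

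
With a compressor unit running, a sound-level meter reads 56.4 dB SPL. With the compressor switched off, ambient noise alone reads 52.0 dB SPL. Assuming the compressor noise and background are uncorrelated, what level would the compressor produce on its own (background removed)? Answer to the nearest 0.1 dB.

Subtract intensities: L_src = 10·log₁₀(10^(L_total/10) − 10^(L_bg/10)).
L_src = 10·log₁₀(10^(56.4/10) − 10^(52.0/10)) = 10·log₁₀(278000) = 54.4 dB SPL.

54.4 dB SPL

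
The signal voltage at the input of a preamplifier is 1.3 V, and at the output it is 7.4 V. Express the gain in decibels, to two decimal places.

Voltage ratio → dB uses the 20·log₁₀ form:
20·log₁₀(7.4/1.3) = 20·log₁₀(5.692) = 15.11 dB.

15.11 dB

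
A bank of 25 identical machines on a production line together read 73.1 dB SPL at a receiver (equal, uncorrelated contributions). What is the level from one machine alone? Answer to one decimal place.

25 equal incoherent sources add 10·log₁₀(25) = 13.98 dB over one source.
L_one = 73.1 − 13.98 = 59.1 dB SPL.

59.1 dB SPL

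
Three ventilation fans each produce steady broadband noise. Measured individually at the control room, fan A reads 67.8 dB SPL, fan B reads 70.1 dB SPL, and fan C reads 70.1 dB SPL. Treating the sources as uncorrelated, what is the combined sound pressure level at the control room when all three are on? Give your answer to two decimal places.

74.23 dB SPL

Uncorrelated sources add in intensity (power), not in dB.
L_total = 10·log₁₀(10^(67.8/10) + 10^(70.1/10) + 10^(70.1/10)) = 10·log₁₀(26490000) = 74.23 dB SPL.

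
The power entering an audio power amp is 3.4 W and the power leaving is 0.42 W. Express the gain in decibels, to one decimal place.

-9.1 dB

For a power ratio, dB = 10·log₁₀(P₂/P₁).
10·log₁₀(0.42/3.4) = 10·log₁₀(0.1235) = -9.1 dB.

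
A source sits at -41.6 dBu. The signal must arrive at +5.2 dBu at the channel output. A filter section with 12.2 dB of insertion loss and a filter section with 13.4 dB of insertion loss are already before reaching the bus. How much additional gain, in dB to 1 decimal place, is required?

The required make-up gain is the shortfall in the dB sum.
G = +5.2 − (-41.6) + 12.2 + 13.4 = 72.4 dB.

72.4 dB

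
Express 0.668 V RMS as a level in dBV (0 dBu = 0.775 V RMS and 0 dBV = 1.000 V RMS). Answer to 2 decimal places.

dBV = 20·log₁₀(V / 1.000 V).
20·log₁₀(0.668/1.000) = -3.50 dBV.

-3.50 dBV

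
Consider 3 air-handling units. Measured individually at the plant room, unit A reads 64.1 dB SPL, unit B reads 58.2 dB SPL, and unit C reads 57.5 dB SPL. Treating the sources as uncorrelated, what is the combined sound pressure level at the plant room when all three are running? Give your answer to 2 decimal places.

65.79 dB SPL

Uncorrelated sources add in intensity (power), not in dB.
L_total = 10·log₁₀(10^(64.1/10) + 10^(58.2/10) + 10^(57.5/10)) = 10·log₁₀(3793000) = 65.79 dB SPL.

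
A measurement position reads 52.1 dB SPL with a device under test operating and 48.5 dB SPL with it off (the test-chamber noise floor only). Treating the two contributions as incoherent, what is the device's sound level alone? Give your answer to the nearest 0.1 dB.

Background correction is a power subtraction:
L_src = 10·log₁₀(10^(52.1/10) − 10^(48.5/10)) = 10·log₁₀(91390) = 49.6 dB SPL.

49.6 dB SPL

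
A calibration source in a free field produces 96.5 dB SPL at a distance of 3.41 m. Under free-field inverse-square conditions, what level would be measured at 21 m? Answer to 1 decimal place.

Inverse-square spreading gives ΔL = −20·log₁₀(d₂/d₁).
ΔL = −20·log₁₀(21/3.41) = -15.79 dB, so L₂ = 96.5 + (-15.79) = 80.7 dB SPL.

80.7 dB SPL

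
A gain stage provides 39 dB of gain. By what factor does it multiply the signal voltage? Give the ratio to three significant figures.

89.1

Voltage ratio = 10^(dB/20).
10^(39/20) = 10^(1.950) = 89.1.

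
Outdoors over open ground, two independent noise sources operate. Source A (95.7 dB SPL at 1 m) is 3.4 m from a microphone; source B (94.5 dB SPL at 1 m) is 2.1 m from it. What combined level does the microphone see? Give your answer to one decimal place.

89.8 dB SPL

At the listener: L_A = 95.7 − 20·log₁₀(3.4) = 85.07 dB; L_B = 94.5 − 20·log₁₀(2.1) = 88.06 dB.
Combined: 10·log₁₀(10^(85.07/10)+10^(88.06/10)) = 89.8 dB SPL.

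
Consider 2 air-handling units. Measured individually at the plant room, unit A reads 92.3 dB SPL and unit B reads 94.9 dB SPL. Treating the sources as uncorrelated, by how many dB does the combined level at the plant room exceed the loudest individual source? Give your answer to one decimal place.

Incoherent sources sum as intensities:
L_total = 10·log₁₀(10^(92.3/10) + 10^(94.9/10)) = 96.80 dB SPL.
Excess over the loudest (94.9 dB): 96.80 − 94.9 = 1.9 dB.

1.9 dB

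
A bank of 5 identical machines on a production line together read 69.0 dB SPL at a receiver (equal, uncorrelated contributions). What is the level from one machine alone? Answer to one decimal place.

62.0 dB SPL

5 equal incoherent sources add 10·log₁₀(5) = 6.99 dB over one source.
L_one = 69.0 − 6.99 = 62.0 dB SPL.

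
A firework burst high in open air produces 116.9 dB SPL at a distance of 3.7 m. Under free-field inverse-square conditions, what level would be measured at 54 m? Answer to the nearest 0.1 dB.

93.6 dB SPL

For a point source in a free field, ΔL = −20·log₁₀(d₂/d₁).
ΔL = −20·log₁₀(54/3.7) = -23.28 dB, so L₂ = 116.9 + (-23.28) = 93.6 dB SPL.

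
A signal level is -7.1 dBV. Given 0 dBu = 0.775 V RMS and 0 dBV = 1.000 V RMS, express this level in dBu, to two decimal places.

-4.89 dBu

The offset between the scales is 20·log₁₀(0.775/1.000) = −2.214 dB.
So dBu = -7.1 + 2.214 = -4.89 dBu.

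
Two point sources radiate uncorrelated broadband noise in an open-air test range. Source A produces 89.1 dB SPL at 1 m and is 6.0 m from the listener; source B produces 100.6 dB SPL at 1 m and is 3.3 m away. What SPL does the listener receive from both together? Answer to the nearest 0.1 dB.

At the listener: L_A = 89.1 − 20·log₁₀(6.0) = 73.54 dB; L_B = 100.6 − 20·log₁₀(3.3) = 90.23 dB.
Combined: 10·log₁₀(10^(73.54/10)+10^(90.23/10)) = 90.3 dB SPL.

90.3 dB SPL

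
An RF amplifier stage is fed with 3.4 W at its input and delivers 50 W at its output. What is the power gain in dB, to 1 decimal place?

11.7 dB

Power is a power quantity, so gain = 10·log₁₀(P_out/P_in).
10·log₁₀(50/3.4) = 10·log₁₀(14.71) = 11.7 dB.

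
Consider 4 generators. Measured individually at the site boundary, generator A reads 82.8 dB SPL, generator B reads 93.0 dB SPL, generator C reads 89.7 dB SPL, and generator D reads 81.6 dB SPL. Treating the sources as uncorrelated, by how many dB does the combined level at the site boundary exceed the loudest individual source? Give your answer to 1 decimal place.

Add the sources as powers (linear), then convert back to dB:
L_total = 10·log₁₀(10^(82.8/10) + 10^(93.0/10) + 10^(89.7/10) + 10^(81.6/10)) = 95.14 dB SPL.
Excess over the loudest (93.0 dB): 95.14 − 93.0 = 2.1 dB.

2.1 dB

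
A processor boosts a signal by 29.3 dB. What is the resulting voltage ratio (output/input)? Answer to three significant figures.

Voltage ratio = 10^(dB/20).
10^(29.3/20) = 10^(1.465) = 29.2.

29.2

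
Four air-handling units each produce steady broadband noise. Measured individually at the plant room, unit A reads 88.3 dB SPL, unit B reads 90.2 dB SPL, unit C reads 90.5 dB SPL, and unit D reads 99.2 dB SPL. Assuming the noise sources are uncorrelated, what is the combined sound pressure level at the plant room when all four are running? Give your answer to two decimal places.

100.48 dB SPL

Uncorrelated sources add in intensity (power), not in dB.
L_total = 10·log₁₀(10^(88.3/10) + 10^(90.2/10) + 10^(90.5/10) + 10^(99.2/10)) = 10·log₁₀(11163000000) = 100.48 dB SPL.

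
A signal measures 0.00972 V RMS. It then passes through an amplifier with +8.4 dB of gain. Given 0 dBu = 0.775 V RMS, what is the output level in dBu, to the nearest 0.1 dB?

Input level: 20·log₁₀(0.00972/0.775) = -38.03 dBu.
Output: -38.03 + 8.4 = -29.6 dBu.

-29.6 dBu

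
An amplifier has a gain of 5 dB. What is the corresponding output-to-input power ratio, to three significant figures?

Power ratio = 10^(dB/10).
10^(5/10) = 10^(0.5000) = 3.16.

3.16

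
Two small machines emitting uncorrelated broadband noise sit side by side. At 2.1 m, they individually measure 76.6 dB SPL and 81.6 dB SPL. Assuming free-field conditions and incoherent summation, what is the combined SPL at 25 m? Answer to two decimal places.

Combined at 2.1 m: 10·log₁₀(10^(76.6/10)+10^(81.6/10)) = 82.793 dB SPL.
Then apply −20·log₁₀(25/2.1) = -21.514 dB → 61.28 dB SPL.

61.28 dB SPL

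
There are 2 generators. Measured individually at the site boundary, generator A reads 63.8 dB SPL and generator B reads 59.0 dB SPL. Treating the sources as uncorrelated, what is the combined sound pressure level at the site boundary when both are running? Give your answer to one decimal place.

65.0 dB SPL

Incoherent sources sum as intensities:
L_total = 10·log₁₀(10^(63.8/10) + 10^(59.0/10)) = 10·log₁₀(3193000) = 65.0 dB SPL.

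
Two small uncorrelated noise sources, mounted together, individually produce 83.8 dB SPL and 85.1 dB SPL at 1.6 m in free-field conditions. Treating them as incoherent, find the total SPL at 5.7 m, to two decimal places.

76.47 dB SPL

Combined at 1.6 m: 10·log₁₀(10^(83.8/10)+10^(85.1/10)) = 87.509 dB SPL.
Then apply −20·log₁₀(5.7/1.6) = -11.035 dB → 76.47 dB SPL.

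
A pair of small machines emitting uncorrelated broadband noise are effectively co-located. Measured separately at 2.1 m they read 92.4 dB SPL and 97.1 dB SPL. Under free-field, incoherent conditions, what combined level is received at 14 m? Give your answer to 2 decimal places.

81.89 dB SPL

Combined at 2.1 m: 10·log₁₀(10^(92.4/10)+10^(97.1/10)) = 98.367 dB SPL.
Then apply −20·log₁₀(14/2.1) = -16.478 dB → 81.89 dB SPL.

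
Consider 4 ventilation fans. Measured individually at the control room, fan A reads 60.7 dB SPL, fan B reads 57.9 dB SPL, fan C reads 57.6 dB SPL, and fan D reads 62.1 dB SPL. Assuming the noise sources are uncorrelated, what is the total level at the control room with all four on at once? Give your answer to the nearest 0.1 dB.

Uncorrelated sources add in intensity (power), not in dB.
L_total = 10·log₁₀(10^(60.7/10) + 10^(57.9/10) + 10^(57.6/10) + 10^(62.1/10)) = 10·log₁₀(3989000) = 66.0 dB SPL.

66.0 dB SPL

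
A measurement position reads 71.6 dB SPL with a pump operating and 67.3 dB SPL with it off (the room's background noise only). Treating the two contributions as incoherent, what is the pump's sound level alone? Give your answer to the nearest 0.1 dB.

Remove the background by subtracting linear intensities:
L_src = 10·log₁₀(10^(71.6/10) − 10^(67.3/10)) = 10·log₁₀(9084000) = 69.6 dB SPL.

69.6 dB SPL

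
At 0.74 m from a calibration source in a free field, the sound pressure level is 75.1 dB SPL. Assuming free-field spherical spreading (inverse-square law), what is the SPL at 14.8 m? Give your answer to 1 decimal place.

Inverse-square spreading gives ΔL = −20·log₁₀(d₂/d₁).
ΔL = −20·log₁₀(14.8/0.74) = -26.02 dB, so L₂ = 75.1 + (-26.02) = 49.1 dB SPL.

49.1 dB SPL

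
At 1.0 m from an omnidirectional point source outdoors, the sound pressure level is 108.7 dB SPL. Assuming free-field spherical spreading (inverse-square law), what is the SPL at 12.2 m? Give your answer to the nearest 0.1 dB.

87.0 dB SPL

Free-field point source: level drops by 20·log₁₀ of the distance ratio.
ΔL = −20·log₁₀(12.2/1.0) = -21.73 dB, so L₂ = 108.7 + (-21.73) = 87.0 dB SPL.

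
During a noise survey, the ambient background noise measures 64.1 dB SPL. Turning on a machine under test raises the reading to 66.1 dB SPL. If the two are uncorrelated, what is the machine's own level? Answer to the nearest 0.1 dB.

Background correction is a power subtraction:
L_src = 10·log₁₀(10^(66.1/10) − 10^(64.1/10)) = 10·log₁₀(1503000) = 61.8 dB SPL.

61.8 dB SPL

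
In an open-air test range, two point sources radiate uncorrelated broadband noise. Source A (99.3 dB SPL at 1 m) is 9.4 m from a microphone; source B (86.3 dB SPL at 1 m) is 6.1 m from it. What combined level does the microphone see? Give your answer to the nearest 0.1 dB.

80.3 dB SPL

At the listener: L_A = 99.3 − 20·log₁₀(9.4) = 79.84 dB; L_B = 86.3 − 20·log₁₀(6.1) = 70.59 dB.
Combined: 10·log₁₀(10^(79.84/10)+10^(70.59/10)) = 80.3 dB SPL.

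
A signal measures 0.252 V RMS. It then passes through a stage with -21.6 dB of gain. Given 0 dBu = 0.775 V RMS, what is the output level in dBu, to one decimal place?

-31.4 dBu

Input level: 20·log₁₀(0.252/0.775) = -9.76 dBu.
Output: -9.76 − 21.6 = -31.4 dBu.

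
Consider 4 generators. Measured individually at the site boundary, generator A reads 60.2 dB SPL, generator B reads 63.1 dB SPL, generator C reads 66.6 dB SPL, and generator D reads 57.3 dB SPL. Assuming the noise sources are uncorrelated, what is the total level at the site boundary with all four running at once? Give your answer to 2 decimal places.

69.14 dB SPL

Add the sources as powers (linear), then convert back to dB:
L_total = 10·log₁₀(10^(60.2/10) + 10^(63.1/10) + 10^(66.6/10) + 10^(57.3/10)) = 10·log₁₀(8197000) = 69.14 dB SPL.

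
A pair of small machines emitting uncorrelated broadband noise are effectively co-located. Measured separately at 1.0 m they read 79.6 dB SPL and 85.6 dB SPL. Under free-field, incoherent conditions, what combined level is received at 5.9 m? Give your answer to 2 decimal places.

71.16 dB SPL

Combined at 1.0 m: 10·log₁₀(10^(79.6/10)+10^(85.6/10)) = 86.573 dB SPL.
Then apply −20·log₁₀(5.9/1.0) = -15.417 dB → 71.16 dB SPL.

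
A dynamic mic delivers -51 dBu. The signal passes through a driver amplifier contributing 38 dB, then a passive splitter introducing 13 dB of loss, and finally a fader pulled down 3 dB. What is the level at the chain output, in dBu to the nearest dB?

Gain stages sum in dB:
-51 + 38 − 13 − 3 = -29 dBu.

-29 dBu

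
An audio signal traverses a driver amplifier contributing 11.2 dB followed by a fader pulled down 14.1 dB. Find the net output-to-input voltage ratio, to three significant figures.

Net gain = 11.2 + (−14.1) = -2.9 dB.
Voltage ratio = 10^(-2.9/20) = 0.716.

0.716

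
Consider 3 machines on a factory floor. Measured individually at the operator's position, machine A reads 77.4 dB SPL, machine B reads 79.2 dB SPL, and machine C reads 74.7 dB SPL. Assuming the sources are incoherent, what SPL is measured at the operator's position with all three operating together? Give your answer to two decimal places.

Add the sources as powers (linear), then convert back to dB:
L_total = 10·log₁₀(10^(77.4/10) + 10^(79.2/10) + 10^(74.7/10)) = 10·log₁₀(167600000) = 82.24 dB SPL.

82.24 dB SPL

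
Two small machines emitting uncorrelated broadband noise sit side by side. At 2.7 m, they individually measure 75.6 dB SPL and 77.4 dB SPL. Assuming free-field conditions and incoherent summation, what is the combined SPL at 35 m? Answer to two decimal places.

Combined at 2.7 m: 10·log₁₀(10^(75.6/10)+10^(77.4/10)) = 79.603 dB SPL.
Then apply −20·log₁₀(35/2.7) = -22.254 dB → 57.35 dB SPL.

57.35 dB SPL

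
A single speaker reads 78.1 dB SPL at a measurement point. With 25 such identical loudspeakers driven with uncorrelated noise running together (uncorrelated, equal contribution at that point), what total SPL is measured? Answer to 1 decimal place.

92.1 dB SPL

25 equal incoherent sources raise the level by 10·log₁₀(25) = 13.98 dB.
L_total = 78.1 + 13.98 = 92.1 dB SPL.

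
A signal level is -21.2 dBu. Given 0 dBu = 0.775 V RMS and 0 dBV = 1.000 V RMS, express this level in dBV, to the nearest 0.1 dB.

-23.4 dBV

The offset between the scales is 20·log₁₀(0.775/1.000) = −2.214 dB.
So dBV = -21.2 − 2.214 = -23.4 dBV.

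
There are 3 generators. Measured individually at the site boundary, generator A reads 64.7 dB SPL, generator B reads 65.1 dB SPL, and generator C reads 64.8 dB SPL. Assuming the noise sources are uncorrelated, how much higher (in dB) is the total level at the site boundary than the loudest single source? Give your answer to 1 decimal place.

Uncorrelated sources add in intensity (power), not in dB.
L_total = 10·log₁₀(10^(64.7/10) + 10^(65.1/10) + 10^(64.8/10)) = 69.64 dB SPL.
Excess over the loudest (65.1 dB): 69.64 − 65.1 = 4.5 dB.

4.5 dB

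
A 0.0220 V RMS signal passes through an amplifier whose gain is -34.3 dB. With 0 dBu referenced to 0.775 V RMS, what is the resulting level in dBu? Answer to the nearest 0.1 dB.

-65.2 dBu

Input level: 20·log₁₀(0.0220/0.775) = -30.94 dBu.
Output: -30.94 − 34.3 = -65.2 dBu.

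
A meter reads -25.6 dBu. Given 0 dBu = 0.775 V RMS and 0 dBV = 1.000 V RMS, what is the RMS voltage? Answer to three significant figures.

0.0407 V

V = 0.775 V × 10^(-25.6/20).
= 0.775 × 0.05248 = 0.0407 V.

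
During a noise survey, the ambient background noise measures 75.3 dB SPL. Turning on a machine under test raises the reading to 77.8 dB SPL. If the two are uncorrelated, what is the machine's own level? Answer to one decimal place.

74.2 dB SPL

Subtract intensities: L_src = 10·log₁₀(10^(L_total/10) − 10^(L_bg/10)).
L_src = 10·log₁₀(10^(77.8/10) − 10^(75.3/10)) = 10·log₁₀(26370000) = 74.2 dB SPL.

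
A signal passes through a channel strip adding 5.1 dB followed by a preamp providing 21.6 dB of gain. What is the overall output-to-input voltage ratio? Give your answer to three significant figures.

Net gain = 5.1 + 21.6 = 26.7 dB.
Voltage ratio = 10^(26.7/20) = 21.6.

21.6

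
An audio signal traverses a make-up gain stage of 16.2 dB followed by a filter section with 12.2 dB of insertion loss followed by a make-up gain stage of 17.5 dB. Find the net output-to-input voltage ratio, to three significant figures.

Net gain = 16.2 + (−12.2) + 17.5 = 21.5 dB.
Voltage ratio = 10^(21.5/20) = 11.9.

11.9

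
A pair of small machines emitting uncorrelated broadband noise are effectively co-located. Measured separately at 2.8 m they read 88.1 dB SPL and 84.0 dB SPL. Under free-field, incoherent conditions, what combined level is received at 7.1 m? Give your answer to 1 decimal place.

81.4 dB SPL

Combined at 2.8 m: 10·log₁₀(10^(88.1/10)+10^(84.0/10)) = 89.53 dB SPL.
Then apply −20·log₁₀(7.1/2.8) = -8.08 dB → 81.4 dB SPL.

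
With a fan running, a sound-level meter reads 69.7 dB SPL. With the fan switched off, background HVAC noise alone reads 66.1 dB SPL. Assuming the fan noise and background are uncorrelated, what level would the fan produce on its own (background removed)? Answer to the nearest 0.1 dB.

67.2 dB SPL

Remove the background by subtracting linear intensities:
L_src = 10·log₁₀(10^(69.7/10) − 10^(66.1/10)) = 10·log₁₀(5259000) = 67.2 dB SPL.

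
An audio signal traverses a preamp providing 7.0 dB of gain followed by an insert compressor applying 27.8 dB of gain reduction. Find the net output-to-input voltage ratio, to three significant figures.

Net gain = 7.0 + (−27.8) = -20.8 dB.
Voltage ratio = 10^(-20.8/20) = 0.0912.

0.0912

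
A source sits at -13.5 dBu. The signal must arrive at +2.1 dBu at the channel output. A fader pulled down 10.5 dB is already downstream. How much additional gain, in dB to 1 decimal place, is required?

The required make-up gain is the shortfall in the dB sum.
G = +2.1 − (-13.5) + 10.5 = 26.1 dB.

26.1 dB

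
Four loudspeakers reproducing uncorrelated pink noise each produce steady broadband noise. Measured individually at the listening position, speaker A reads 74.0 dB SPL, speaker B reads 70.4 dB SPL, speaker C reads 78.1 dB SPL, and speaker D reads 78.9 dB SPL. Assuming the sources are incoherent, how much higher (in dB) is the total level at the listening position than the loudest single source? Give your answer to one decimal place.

3.6 dB

Uncorrelated sources add in intensity (power), not in dB.
L_total = 10·log₁₀(10^(74.0/10) + 10^(70.4/10) + 10^(78.1/10) + 10^(78.9/10)) = 82.51 dB SPL.
Excess over the loudest (78.9 dB): 82.51 − 78.9 = 3.6 dB.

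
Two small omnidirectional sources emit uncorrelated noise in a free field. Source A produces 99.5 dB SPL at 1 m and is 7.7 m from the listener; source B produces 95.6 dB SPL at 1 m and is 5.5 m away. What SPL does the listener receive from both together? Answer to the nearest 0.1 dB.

At the listener: L_A = 99.5 − 20·log₁₀(7.7) = 81.77 dB; L_B = 95.6 − 20·log₁₀(5.5) = 80.79 dB.
Combined: 10·log₁₀(10^(81.77/10)+10^(80.79/10)) = 84.3 dB SPL.

84.3 dB SPL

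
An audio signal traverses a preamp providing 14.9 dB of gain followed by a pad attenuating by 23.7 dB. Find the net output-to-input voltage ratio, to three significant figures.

Net gain = 14.9 + (−23.7) = -8.8 dB.
Voltage ratio = 10^(-8.8/20) = 0.363.

0.363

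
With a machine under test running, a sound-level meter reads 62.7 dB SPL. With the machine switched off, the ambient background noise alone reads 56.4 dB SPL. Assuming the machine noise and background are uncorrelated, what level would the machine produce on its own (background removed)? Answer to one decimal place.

61.5 dB SPL

Remove the background by subtracting linear intensities:
L_src = 10·log₁₀(10^(62.7/10) − 10^(56.4/10)) = 10·log₁₀(1426000) = 61.5 dB SPL.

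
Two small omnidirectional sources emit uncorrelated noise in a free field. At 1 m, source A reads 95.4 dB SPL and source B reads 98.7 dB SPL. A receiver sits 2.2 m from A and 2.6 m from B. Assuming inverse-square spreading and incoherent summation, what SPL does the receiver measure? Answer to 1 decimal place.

At the listener: L_A = 95.4 − 20·log₁₀(2.2) = 88.55 dB; L_B = 98.7 − 20·log₁₀(2.6) = 90.40 dB.
Combined: 10·log₁₀(10^(88.55/10)+10^(90.40/10)) = 92.6 dB SPL.

92.6 dB SPL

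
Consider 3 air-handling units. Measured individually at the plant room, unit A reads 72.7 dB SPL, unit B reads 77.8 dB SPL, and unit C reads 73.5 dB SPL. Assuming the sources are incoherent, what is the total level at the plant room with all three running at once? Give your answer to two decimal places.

80.05 dB SPL

Add the sources as powers (linear), then convert back to dB:
L_total = 10·log₁₀(10^(72.7/10) + 10^(77.8/10) + 10^(73.5/10)) = 10·log₁₀(101300000) = 80.05 dB SPL.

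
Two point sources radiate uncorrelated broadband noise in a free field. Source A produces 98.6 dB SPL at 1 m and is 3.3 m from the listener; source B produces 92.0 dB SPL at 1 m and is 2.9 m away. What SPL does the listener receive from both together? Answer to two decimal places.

At the listener: L_A = 98.6 − 20·log₁₀(3.3) = 88.230 dB; L_B = 92.0 − 20·log₁₀(2.9) = 82.752 dB.
Combined: 10·log₁₀(10^(88.230/10)+10^(82.752/10)) = 89.31 dB SPL.

89.31 dB SPL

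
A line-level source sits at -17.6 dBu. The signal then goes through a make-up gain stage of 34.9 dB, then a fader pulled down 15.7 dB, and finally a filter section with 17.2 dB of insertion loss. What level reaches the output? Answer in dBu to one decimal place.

-15.6 dBu

In dB, series stages simply add:
-17.6 + 34.9 − 15.7 − 17.2 = -15.6 dBu.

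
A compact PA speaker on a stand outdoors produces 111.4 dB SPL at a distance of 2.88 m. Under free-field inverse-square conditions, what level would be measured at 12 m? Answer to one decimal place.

Inverse-square spreading gives ΔL = −20·log₁₀(d₂/d₁).
ΔL = −20·log₁₀(12/2.88) = -12.40 dB, so L₂ = 111.4 + (-12.40) = 99.0 dB SPL.

99.0 dB SPL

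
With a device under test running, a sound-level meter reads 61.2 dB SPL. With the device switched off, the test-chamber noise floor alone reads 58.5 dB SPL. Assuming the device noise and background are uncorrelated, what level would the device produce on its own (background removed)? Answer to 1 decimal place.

57.9 dB SPL

Background correction is a power subtraction:
L_src = 10·log₁₀(10^(61.2/10) − 10^(58.5/10)) = 10·log₁₀(610300) = 57.9 dB SPL.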